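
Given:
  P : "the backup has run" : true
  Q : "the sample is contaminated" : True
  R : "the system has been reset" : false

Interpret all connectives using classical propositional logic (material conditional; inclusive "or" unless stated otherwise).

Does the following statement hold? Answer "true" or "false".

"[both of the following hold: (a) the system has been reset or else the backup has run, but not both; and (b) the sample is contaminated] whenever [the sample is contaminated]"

The statement is true.

In symbols: Q -> ((R xor P) and Q)

R xor P = False xor True = True
(R xor P) and Q = True and True = True
Q -> ((R xor P) and Q) = True -> True = True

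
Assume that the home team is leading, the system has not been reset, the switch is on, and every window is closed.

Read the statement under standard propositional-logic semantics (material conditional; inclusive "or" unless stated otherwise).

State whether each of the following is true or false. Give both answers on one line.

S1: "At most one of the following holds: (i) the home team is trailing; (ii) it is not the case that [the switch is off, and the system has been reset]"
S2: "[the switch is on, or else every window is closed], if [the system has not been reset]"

Let P = "the home team is leading" (T), R = "the switch is on" (T), Q = "the system has been reset" (F), S = "a window is open" (F).

S1: In symbols: ~P nand ~(~R & Q)

~P = ~T = F
~R = ~T = F
~R & Q = F & F = F
~(~R & Q) = ~F = T
~P nand ~(~R & Q) = F nand T = T
Hence S1 is true.

S2: Parsed as ~Q -> (R | ~S)

~Q = ~F = T
~S = ~F = T
R | ~S = T | T = T
~Q -> (R | ~S) = T -> T = T
Thus S2 is true.

S1 T; S2 T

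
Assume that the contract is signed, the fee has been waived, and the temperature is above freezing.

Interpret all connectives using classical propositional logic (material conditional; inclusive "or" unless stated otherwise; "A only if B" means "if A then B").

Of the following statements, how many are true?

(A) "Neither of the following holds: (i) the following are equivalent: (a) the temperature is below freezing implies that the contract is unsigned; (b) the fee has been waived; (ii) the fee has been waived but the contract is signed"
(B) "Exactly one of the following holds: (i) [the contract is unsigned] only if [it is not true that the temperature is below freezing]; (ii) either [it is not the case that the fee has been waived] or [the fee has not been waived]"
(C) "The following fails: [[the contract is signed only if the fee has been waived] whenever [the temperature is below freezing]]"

1

Let L = "the temperature is below freezing" (F), U = "the contract is signed" (T), H = "the fee has been waived" (T).

(A): Formalization: ((L -> ~U) <-> H) nor (H & U)

~U = ~T = F
L -> ~U = F -> F = T
(L -> ~U) <-> H = T <-> T = T
H & U = T & T = T
((L -> ~U) <-> H) nor (H & U) = T nor T = F
Hence (A) is false.

(B): In symbols: (~U -> ~L) xor (~H | ~H)

~U = ~T = F
~L = ~F = T
~U -> ~L = F -> T = T
~H = ~T = F
~H = ~T = F
~H | ~H = F | F = F
(~U -> ~L) xor (~H | ~H) = T xor F = T
So (B) is true.

(C): In symbols: ~(L -> (U -> H))

U -> H = T -> T = T
L -> (U -> H) = F -> T = T
~(L -> (U -> H)) = ~T = F
So (C) is false.

Count: 1.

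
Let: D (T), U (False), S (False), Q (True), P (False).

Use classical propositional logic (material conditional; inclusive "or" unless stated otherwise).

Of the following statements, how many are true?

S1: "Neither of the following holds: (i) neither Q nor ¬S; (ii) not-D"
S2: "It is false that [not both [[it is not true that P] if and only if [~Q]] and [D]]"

1

S1: In symbols: (Q nor not S) nor not D

not S = not False = True
Q nor not S = True nor True = False
not D = not True = False
(Q nor not S) nor not D = False nor False = True
Hence S1 is true.

S2: This is not ((not P iff not Q) nand D).

not P = not False = True
not Q = not True = False
not P iff not Q = True iff False = False
(not P iff not Q) nand D = False nand True = True
not ((not P iff not Q) nand D) = not True = False
Hence S2 is false.

Count: 1.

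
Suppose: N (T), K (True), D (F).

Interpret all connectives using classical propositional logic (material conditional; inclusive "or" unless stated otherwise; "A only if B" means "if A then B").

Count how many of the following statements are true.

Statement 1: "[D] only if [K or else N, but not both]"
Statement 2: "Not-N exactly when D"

Statement 1: Formalization: D -> (K xor N)

K xor N = T xor T = F
D -> (K xor N) = F -> F = T
Thus Statement 1 is true.

Statement 2: This is ~N <-> D.

~N = ~T = F
~N <-> D = F <-> F = T
Thus Statement 2 is true.

Count: 2.

2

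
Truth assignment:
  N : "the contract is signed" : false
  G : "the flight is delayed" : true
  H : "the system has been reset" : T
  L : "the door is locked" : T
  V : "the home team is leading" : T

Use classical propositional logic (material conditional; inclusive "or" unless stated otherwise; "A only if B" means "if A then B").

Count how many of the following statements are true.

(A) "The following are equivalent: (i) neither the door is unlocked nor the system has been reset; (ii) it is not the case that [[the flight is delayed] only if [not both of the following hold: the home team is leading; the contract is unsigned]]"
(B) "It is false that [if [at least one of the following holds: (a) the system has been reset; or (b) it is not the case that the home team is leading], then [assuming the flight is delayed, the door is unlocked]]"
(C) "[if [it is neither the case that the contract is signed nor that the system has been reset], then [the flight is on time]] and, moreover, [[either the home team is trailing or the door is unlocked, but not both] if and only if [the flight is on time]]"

2

(A): Formalization: (~L nor H) <-> ~(G -> (V nand ~N))

~L = ~T = F
~L nor H = F nor T = F
~N = ~F = T
V nand ~N = T nand T = F
G -> (V nand ~N) = T -> F = F
~(G -> (V nand ~N)) = ~F = T
(~L nor H) <-> ~(G -> (V nand ~N)) = F <-> T = F
So (A) is false.

(B): Parsed as ~((H | ~V) -> (G -> ~L))

~V = ~T = F
H | ~V = T | F = T
~L = ~T = F
G -> ~L = T -> F = F
(H | ~V) -> (G -> ~L) = T -> F = F
~((H | ~V) -> (G -> ~L)) = ~F = T
Hence (B) is true.

(C): Formalization: ((N nor H) -> ~G) & ((~V xor ~L) <-> ~G)

N nor H = F nor T = F
~G = ~T = F
(N nor H) -> ~G = F -> F = T
~V = ~T = F
~L = ~T = F
~V xor ~L = F xor F = F
~G = ~T = F
(~V xor ~L) <-> ~G = F <-> F = T
((N nor H) -> ~G) & ((~V xor ~L) <-> ~G) = T & T = T
So (C) is true.

Count: 2.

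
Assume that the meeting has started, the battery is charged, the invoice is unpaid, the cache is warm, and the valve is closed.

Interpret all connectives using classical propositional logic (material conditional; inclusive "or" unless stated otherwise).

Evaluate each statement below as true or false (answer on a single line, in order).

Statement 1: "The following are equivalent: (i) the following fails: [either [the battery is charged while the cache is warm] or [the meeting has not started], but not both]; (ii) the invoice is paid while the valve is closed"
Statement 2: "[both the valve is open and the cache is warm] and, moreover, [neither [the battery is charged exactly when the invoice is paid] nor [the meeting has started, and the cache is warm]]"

Let S = "the battery is charged" (T), N = "the cache is warm" (T), U = "the meeting has started" (T), V = "the invoice is paid" (F), Q = "the valve is open" (F).

Statement 1: In symbols: ~((S & N) xor ~U) <-> (V & ~Q)

S & N = T & T = T
~U = ~T = F
(S & N) xor ~U = T xor F = T
~((S & N) xor ~U) = ~T = F
~Q = ~F = T
V & ~Q = F & T = F
~((S & N) xor ~U) <-> (V & ~Q) = F <-> F = T
So Statement 1 is true.

Statement 2: Formalization: (Q & N) & ((S <-> V) nor (U & N))

Q & N = F & T = F
S <-> V = T <-> F = F
U & N = T & T = T
(S <-> V) nor (U & N) = F nor T = F
(Q & N) & ((S <-> V) nor (U & N)) = F & F = F
Hence Statement 2 is false.

Statement 1 T, Statement 2 F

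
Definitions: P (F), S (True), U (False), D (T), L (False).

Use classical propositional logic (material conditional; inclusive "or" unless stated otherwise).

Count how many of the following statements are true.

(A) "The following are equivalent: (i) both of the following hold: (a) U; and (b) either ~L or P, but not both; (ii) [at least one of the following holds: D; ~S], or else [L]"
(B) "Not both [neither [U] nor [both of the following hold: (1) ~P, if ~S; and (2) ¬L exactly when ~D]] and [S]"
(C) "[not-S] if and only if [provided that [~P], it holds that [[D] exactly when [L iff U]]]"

0

(A): This is (U and (not L xor P)) iff ((D or not S) or L).

not L = not False = True
not L xor P = True xor False = True
U and (not L xor P) = False and True = False
not S = not True = False
D or not S = True or False = True
(D or not S) or L = True or False = True
(U and (not L xor P)) iff ((D or not S) or L) = False iff True = False
Thus (A) is false.

(B): Formalization: (U nor ((not S -> not P) and (not L iff not D))) nand S

not S = not True = False
not P = not False = True
not S -> not P = False -> True = True
not L = not False = True
not D = not True = False
not L iff not D = True iff False = False
(not S -> not P) and (not L iff not D) = True and False = False
U nor ((not S -> not P) and (not L iff not D)) = False nor False = True
(U nor ((not S -> not P) and (not L iff not D))) nand S = True nand True = False
So (B) is false.

(C): Formalization: not S iff (not P -> (D iff (L iff U)))

not S = not True = False
not P = not False = True
L iff U = False iff False = True
D iff (L iff U) = True iff True = True
not P -> (D iff (L iff U)) = True -> True = True
not S iff (not P -> (D iff (L iff U))) = False iff True = False
Hence (C) is false.

Count: 0.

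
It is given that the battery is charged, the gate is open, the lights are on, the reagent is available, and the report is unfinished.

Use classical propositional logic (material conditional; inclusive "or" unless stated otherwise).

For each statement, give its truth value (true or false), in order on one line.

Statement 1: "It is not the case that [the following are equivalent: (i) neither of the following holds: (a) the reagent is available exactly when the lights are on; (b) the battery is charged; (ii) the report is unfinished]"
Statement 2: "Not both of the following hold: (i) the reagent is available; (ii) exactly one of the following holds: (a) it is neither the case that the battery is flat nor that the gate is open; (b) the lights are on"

Let S = "the reagent is available" (T), R = "the lights are on" (T), P = "the battery is charged" (T), U = "the report is finished" (F), Q = "the gate is open" (T).

Statement 1: Formalization: ~(((S <-> R) nor P) <-> ~U)

S <-> R = T <-> T = T
(S <-> R) nor P = T nor T = F
~U = ~F = T
((S <-> R) nor P) <-> ~U = F <-> T = F
~(((S <-> R) nor P) <-> ~U) = ~F = T
Thus Statement 1 is true.

Statement 2: In symbols: S nand ((~P nor Q) xor R)

~P = ~T = F
~P nor Q = F nor T = F
(~P nor Q) xor R = F xor T = T
S nand ((~P nor Q) xor R) = T nand T = F
Hence Statement 2 is false.

Statement 1 true / Statement 2 false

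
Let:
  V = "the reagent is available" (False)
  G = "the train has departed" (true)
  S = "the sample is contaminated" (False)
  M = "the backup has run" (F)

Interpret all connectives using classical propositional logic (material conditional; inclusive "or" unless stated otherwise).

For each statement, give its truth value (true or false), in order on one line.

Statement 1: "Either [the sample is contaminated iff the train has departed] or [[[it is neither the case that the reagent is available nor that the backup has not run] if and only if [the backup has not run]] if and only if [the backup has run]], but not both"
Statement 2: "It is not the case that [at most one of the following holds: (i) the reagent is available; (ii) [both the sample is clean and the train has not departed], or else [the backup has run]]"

Statement 1: In symbols: (S ↔ G) ⊕ (((V ↓ ¬M) ↔ ¬M) ↔ M)

S ↔ G = F ↔ T = F
¬M = ¬F = T
V ↓ ¬M = F ↓ T = F
¬M = ¬F = T
(V ↓ ¬M) ↔ ¬M = F ↔ T = F
((V ↓ ¬M) ↔ ¬M) ↔ M = F ↔ F = T
(S ↔ G) ⊕ (((V ↓ ¬M) ↔ ¬M) ↔ M) = F ⊕ T = T
Hence Statement 1 is true.

Statement 2: Formalization: ¬(V ↑ ((¬S ∧ ¬G) ∨ M))

¬S = ¬F = T
¬G = ¬T = F
¬S ∧ ¬G = T ∧ F = F
(¬S ∧ ¬G) ∨ M = F ∨ F = F
V ↑ ((¬S ∧ ¬G) ∨ M) = F ↑ F = T
¬(V ↑ ((¬S ∧ ¬G) ∨ M)) = ¬T = F
So Statement 2 is false.

Statement 1 True, Statement 2 False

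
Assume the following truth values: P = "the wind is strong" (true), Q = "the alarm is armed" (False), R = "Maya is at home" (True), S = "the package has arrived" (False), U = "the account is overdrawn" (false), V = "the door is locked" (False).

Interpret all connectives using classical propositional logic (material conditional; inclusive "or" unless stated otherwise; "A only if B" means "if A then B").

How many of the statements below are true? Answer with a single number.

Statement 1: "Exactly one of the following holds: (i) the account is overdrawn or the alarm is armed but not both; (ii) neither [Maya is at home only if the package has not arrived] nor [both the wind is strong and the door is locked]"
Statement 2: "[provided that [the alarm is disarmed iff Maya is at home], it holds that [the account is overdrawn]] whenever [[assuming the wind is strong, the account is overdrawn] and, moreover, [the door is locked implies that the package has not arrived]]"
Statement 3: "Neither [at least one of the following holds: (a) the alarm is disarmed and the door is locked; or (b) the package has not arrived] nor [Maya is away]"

Statement 1: This is (U xor Q) xor ((R -> ~S) nor (P & V)).

U xor Q = F xor F = F
~S = ~F = T
R -> ~S = T -> T = T
P & V = T & F = F
(R -> ~S) nor (P & V) = T nor F = F
(U xor Q) xor ((R -> ~S) nor (P & V)) = F xor F = F
Thus Statement 1 is false.

Statement 2: Parsed as ((P -> U) & (V -> ~S)) -> ((~Q <-> R) -> U)

P -> U = T -> F = F
~S = ~F = T
V -> ~S = F -> T = T
(P -> U) & (V -> ~S) = F & T = F
~Q = ~F = T
~Q <-> R = T <-> T = T
(~Q <-> R) -> U = T -> F = F
((P -> U) & (V -> ~S)) -> ((~Q <-> R) -> U) = F -> F = T
Thus Statement 2 is true.

Statement 3: Parsed as ((~Q & V) | ~S) nor ~R

~Q = ~F = T
~Q & V = T & F = F
~S = ~F = T
(~Q & V) | ~S = F | T = T
~R = ~T = F
((~Q & V) | ~S) nor ~R = T nor F = F
Thus Statement 3 is false.

True statements: 1 (Statement 2).

1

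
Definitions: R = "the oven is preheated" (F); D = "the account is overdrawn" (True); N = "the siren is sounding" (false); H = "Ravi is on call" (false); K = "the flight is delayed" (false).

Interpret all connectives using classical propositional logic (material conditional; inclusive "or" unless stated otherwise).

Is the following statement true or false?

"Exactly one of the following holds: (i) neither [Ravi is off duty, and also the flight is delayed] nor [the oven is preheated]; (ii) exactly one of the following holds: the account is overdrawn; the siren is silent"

True

In symbols: ((¬H ∧ K) ↓ R) ⊕ (D ⊕ ¬N)

¬H = ¬F = T
¬H ∧ K = T ∧ F = F
(¬H ∧ K) ↓ R = F ↓ F = T
¬N = ¬F = T
D ⊕ ¬N = T ⊕ T = F
((¬H ∧ K) ↓ R) ⊕ (D ⊕ ¬N) = T ⊕ F = T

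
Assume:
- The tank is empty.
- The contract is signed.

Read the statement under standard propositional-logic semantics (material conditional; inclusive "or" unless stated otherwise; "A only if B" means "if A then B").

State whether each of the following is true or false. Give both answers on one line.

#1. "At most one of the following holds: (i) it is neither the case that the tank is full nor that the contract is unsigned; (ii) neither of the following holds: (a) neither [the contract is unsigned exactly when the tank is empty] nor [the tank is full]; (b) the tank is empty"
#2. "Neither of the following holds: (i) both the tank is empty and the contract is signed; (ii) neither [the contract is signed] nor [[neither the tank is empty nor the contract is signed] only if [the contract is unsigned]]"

Let R = "the tank is full" (False), P = "the contract is signed" (True).

#1: Parsed as (R nor not P) nand (((not P iff not R) nor R) nor not R)

not P = not True = False
R nor not P = False nor False = True
not P = not True = False
not R = not False = True
not P iff not R = False iff True = False
(not P iff not R) nor R = False nor False = True
not R = not False = True
((not P iff not R) nor R) nor not R = True nor True = False
(R nor not P) nand (((not P iff not R) nor R) nor not R) = True nand False = True
Thus #1 is true.

#2: In symbols: (not R and P) nor (P nor ((not R nor P) -> not P))

not R = not False = True
not R and P = True and True = True
not R = not False = True
not R nor P = True nor True = False
not P = not True = False
(not R nor P) -> not P = False -> False = True
P nor ((not R nor P) -> not P) = True nor True = False
(not R and P) nor (P nor ((not R nor P) -> not P)) = True nor False = False
So #2 is false.

#1 True, #2 False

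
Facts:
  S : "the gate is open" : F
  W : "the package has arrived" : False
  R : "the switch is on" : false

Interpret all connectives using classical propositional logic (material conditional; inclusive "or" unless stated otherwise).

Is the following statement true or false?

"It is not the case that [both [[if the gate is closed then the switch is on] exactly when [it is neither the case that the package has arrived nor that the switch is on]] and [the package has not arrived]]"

True

Formalization: not (((not S -> R) iff (W nor R)) and not W)

not S = not False = True
not S -> R = True -> False = False
W nor R = False nor False = True
(not S -> R) iff (W nor R) = False iff True = False
not W = not False = True
((not S -> R) iff (W nor R)) and not W = False and True = False
not (((not S -> R) iff (W nor R)) and not W) = not False = True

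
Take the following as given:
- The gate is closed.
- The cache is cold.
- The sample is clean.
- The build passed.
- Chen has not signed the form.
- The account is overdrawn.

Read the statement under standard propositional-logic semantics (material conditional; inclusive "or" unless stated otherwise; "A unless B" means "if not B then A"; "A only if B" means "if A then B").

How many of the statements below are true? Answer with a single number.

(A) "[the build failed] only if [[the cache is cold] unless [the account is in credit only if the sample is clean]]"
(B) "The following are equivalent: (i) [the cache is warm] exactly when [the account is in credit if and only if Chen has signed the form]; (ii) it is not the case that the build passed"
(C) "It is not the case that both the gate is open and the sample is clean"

3

Let S = "the build passed" (True), Q = "the cache is warm" (False), V = "the account is overdrawn" (True), R = "the sample is contaminated" (False), U = "Chen has signed the form" (False), P = "the gate is open" (False).

(A): In symbols: not S -> (not Q or (not V -> not R))

not S = not True = False
not Q = not False = True
not V = not True = False
not R = not False = True
not V -> not R = False -> True = True
not Q or (not V -> not R) = True or True = True
not S -> (not Q or (not V -> not R)) = False -> True = True
Thus (A) is true.

(B): This is (Q iff (not V iff U)) iff not S.

not V = not True = False
not V iff U = False iff False = True
Q iff (not V iff U) = False iff True = False
not S = not True = False
(Q iff (not V iff U)) iff not S = False iff False = True
Hence (B) is true.

(C): This is P nand not R.

not R = not False = True
P nand not R = False nand True = True
Thus (C) is true.

3 of the 3 statements are true ((A), (B), (C)).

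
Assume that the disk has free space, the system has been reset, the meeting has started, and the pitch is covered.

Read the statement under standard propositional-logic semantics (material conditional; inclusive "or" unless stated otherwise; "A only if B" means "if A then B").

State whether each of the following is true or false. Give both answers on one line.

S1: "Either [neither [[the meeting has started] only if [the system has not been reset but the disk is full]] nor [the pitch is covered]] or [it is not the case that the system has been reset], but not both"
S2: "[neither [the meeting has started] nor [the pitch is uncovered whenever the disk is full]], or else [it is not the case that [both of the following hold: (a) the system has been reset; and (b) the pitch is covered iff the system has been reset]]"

S1 F, S2 F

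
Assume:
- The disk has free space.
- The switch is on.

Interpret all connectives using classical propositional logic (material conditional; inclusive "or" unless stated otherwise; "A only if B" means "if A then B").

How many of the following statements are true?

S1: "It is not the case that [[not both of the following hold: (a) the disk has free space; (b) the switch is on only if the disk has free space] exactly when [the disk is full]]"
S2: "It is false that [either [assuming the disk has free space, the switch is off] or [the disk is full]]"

Let P = "the disk is full" (F), Q = "the switch is on" (T).

S1: Parsed as ~((~P nand (Q -> ~P)) <-> P)

~P = ~F = T
~P = ~F = T
Q -> ~P = T -> T = T
~P nand (Q -> ~P) = T nand T = F
(~P nand (Q -> ~P)) <-> P = F <-> F = T
~((~P nand (Q -> ~P)) <-> P) = ~T = F
Thus S1 is false.

S2: Formalization: ~((~P -> ~Q) | P)

~P = ~F = T
~Q = ~T = F
~P -> ~Q = T -> F = F
(~P -> ~Q) | P = F | F = F
~((~P -> ~Q) | P) = ~F = T
Thus S2 is true.

1 of the 2 statements is true.

1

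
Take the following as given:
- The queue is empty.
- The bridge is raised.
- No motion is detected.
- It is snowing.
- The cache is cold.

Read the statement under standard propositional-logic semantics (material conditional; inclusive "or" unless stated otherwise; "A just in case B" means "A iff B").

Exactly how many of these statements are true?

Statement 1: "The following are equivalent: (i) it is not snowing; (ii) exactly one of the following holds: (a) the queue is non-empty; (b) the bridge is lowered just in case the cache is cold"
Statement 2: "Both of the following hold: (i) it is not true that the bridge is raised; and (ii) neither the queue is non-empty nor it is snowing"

1

Let S = "it is snowing" (True), P = "the queue is empty" (True), Q = "the bridge is raised" (True), U = "the cache is warm" (False).

Statement 1: In symbols: not S iff (not P xor (not Q iff not U))

not S = not True = False
not P = not True = False
not Q = not True = False
not U = not False = True
not Q iff not U = False iff True = False
not P xor (not Q iff not U) = False xor False = False
not S iff (not P xor (not Q iff not U)) = False iff False = True
Thus Statement 1 is true.

Statement 2: Parsed as not Q and (not P nor S)

not Q = not True = False
not P = not True = False
not P nor S = False nor True = False
not Q and (not P nor S) = False and False = False
Thus Statement 2 is false.

True statements: 1 (Statement 1).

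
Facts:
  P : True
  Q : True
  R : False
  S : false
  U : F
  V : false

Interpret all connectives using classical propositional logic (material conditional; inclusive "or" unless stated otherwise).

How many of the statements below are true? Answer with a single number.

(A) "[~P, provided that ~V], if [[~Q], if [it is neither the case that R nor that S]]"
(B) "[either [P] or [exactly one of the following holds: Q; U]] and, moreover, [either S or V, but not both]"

1

(A): In symbols: ((R nor S) -> not Q) -> (not V -> not P)

R nor S = False nor False = True
not Q = not True = False
(R nor S) -> not Q = True -> False = False
not V = not False = True
not P = not True = False
not V -> not P = True -> False = False
((R nor S) -> not Q) -> (not V -> not P) = False -> False = True
Thus (A) is true.

(B): This is (P or (Q xor U)) and (S xor V).

Q xor U = True xor False = True
P or (Q xor U) = True or True = True
S xor V = False xor False = False
(P or (Q xor U)) and (S xor V) = True and False = False
Thus (B) is false.

True statements: 1 ((A)).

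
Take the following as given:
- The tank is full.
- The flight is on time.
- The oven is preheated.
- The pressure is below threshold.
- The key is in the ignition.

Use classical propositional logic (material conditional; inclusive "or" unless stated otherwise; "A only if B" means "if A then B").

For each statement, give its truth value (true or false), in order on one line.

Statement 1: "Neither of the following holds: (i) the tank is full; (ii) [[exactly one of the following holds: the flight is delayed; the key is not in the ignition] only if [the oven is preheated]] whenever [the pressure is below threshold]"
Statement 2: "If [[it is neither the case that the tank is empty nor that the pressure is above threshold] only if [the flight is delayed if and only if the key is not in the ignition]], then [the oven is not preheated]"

Statement 1 false / Statement 2 false

Let W = "the tank is full" (T), L = "the pressure is above threshold" (F), D = "the flight is delayed" (F), M = "the key is in the ignition" (T), G = "the oven is preheated" (T).

Statement 1: Formalization: W ↓ (¬L → ((D ⊕ ¬M) → G))

¬L = ¬F = T
¬M = ¬T = F
D ⊕ ¬M = F ⊕ F = F
(D ⊕ ¬M) → G = F → T = T
¬L → ((D ⊕ ¬M) → G) = T → T = T
W ↓ (¬L → ((D ⊕ ¬M) → G)) = T ↓ T = F
So Statement 1 is false.

Statement 2: This is ((¬W ↓ L) → (D ↔ ¬M)) → ¬G.

¬W = ¬T = F
¬W ↓ L = F ↓ F = T
¬M = ¬T = F
D ↔ ¬M = F ↔ F = T
(¬W ↓ L) → (D ↔ ¬M) = T → T = T
¬G = ¬T = F
((¬W ↓ L) → (D ↔ ¬M)) → ¬G = T → F = F
So Statement 2 is false.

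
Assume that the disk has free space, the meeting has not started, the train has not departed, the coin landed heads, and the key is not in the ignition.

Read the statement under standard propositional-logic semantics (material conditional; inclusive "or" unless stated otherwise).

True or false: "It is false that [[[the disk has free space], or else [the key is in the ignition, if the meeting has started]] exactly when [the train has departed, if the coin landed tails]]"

False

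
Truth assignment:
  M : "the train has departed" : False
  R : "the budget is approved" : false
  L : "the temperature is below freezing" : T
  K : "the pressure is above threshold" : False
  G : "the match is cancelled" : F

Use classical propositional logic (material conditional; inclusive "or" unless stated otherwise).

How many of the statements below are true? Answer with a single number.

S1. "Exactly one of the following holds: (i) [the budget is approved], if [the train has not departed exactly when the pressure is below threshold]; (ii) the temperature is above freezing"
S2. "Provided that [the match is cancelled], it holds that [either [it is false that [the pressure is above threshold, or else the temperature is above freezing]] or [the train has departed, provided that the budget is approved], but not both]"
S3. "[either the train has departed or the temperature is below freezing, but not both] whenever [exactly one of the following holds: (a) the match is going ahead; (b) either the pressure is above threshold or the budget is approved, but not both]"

S1: In symbols: ((¬M ↔ ¬K) → R) ⊕ ¬L

¬M = ¬F = T
¬K = ¬F = T
¬M ↔ ¬K = T ↔ T = T
(¬M ↔ ¬K) → R = T → F = F
¬L = ¬T = F
((¬M ↔ ¬K) → R) ⊕ ¬L = F ⊕ F = F
Hence S1 is false.

S2: Formalization: G → (¬(K ∨ ¬L) ⊕ (R → M))

¬L = ¬T = F
K ∨ ¬L = F ∨ F = F
¬(K ∨ ¬L) = ¬F = T
R → M = F → F = T
¬(K ∨ ¬L) ⊕ (R → M) = T ⊕ T = F
G → (¬(K ∨ ¬L) ⊕ (R → M)) = F → F = T
Thus S2 is true.

S3: This is (¬G ⊕ (K ⊕ R)) → (M ⊕ L).

¬G = ¬F = T
K ⊕ R = F ⊕ F = F
¬G ⊕ (K ⊕ R) = T ⊕ F = T
M ⊕ L = F ⊕ T = T
(¬G ⊕ (K ⊕ R)) → (M ⊕ L) = T → T = T
So S3 is true.

Count: 2.

2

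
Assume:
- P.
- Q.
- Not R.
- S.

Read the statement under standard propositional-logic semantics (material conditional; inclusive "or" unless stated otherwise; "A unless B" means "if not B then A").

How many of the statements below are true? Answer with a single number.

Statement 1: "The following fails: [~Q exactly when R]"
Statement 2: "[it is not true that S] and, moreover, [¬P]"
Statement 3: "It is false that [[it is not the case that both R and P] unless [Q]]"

0

Statement 1: Formalization: not (not Q iff R)

not Q = not True = False
not Q iff R = False iff False = True
not (not Q iff R) = not True = False
So Statement 1 is false.

Statement 2: Formalization: not S and not P

not S = not True = False
not P = not True = False
not S and not P = False and False = False
Hence Statement 2 is false.

Statement 3: Parsed as not ((R nand P) or Q)

R nand P = False nand True = True
(R nand P) or Q = True or True = True
not ((R nand P) or Q) = not True = False
Hence Statement 3 is false.

0 of the 3 statements are true (none).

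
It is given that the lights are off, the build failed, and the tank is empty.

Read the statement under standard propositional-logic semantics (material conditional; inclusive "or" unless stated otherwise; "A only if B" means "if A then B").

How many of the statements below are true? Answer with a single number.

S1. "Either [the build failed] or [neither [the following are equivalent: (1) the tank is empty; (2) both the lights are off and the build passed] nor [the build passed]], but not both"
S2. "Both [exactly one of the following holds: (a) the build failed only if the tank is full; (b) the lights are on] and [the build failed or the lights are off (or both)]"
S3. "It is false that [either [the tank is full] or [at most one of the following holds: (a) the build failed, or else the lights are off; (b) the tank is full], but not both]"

0

Let Q = "the build passed" (False), R = "the tank is full" (False), P = "the lights are on" (False).

S1: This is not Q xor ((not R iff (not P and Q)) nor Q).

not Q = not False = True
not R = not False = True
not P = not False = True
not P and Q = True and False = False
not R iff (not P and Q) = True iff False = False
(not R iff (not P and Q)) nor Q = False nor False = True
not Q xor ((not R iff (not P and Q)) nor Q) = True xor True = False
So S1 is false.

S2: In symbols: ((not Q -> R) xor P) and (not Q or not P)

not Q = not False = True
not Q -> R = True -> False = False
(not Q -> R) xor P = False xor False = False
not Q = not False = True
not P = not False = True
not Q or not P = True or True = True
((not Q -> R) xor P) and (not Q or not P) = False and True = False
Hence S2 is false.

S3: Parsed as not (R xor ((not Q or not P) nand R))

not Q = not False = True
not P = not False = True
not Q or not P = True or True = True
(not Q or not P) nand R = True nand False = True
R xor ((not Q or not P) nand R) = False xor True = True
not (R xor ((not Q or not P) nand R)) = not True = False
Hence S3 is false.

True statements: 0 (none).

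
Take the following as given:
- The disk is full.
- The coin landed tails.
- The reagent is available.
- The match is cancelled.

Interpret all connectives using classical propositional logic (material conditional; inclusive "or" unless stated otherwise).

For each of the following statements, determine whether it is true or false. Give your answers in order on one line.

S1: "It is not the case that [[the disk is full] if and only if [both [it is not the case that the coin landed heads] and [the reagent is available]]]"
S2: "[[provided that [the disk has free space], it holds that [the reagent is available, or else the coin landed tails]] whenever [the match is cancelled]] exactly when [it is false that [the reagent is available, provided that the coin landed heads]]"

Let P = "the disk is full" (T), Q = "the coin landed heads" (F), R = "the reagent is available" (T), S = "the match is cancelled" (T).

S1: This is ¬(P ↔ (¬Q ∧ R)).

¬Q = ¬F = T
¬Q ∧ R = T ∧ T = T
P ↔ (¬Q ∧ R) = T ↔ T = T
¬(P ↔ (¬Q ∧ R)) = ¬T = F
Hence S1 is false.

S2: Formalization: (S → (¬P → (R ∨ ¬Q))) ↔ ¬(Q → R)

¬P = ¬T = F
¬Q = ¬F = T
R ∨ ¬Q = T ∨ T = T
¬P → (R ∨ ¬Q) = F → T = T
S → (¬P → (R ∨ ¬Q)) = T → T = T
Q → R = F → T = T
¬(Q → R) = ¬T = F
(S → (¬P → (R ∨ ¬Q))) ↔ ¬(Q → R) = T ↔ F = F
So S2 is false.

S1 F / S2 F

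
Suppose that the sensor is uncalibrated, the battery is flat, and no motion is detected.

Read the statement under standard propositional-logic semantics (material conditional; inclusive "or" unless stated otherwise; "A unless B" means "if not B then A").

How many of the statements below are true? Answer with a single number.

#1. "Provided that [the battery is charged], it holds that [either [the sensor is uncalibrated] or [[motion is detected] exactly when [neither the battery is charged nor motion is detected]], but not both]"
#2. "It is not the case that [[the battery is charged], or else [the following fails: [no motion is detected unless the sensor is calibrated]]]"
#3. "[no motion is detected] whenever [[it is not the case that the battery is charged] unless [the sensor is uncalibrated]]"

Let D = "the battery is charged" (F), Q = "the sensor is calibrated" (F), R = "motion is detected" (F).

#1: Parsed as D -> (~Q xor (R <-> (D nor R)))

~Q = ~F = T
D nor R = F nor F = T
R <-> (D nor R) = F <-> T = F
~Q xor (R <-> (D nor R)) = T xor F = T
D -> (~Q xor (R <-> (D nor R))) = F -> T = T
Thus #1 is true.

#2: Parsed as ~(D | ~(~R | Q))

~R = ~F = T
~R | Q = T | F = T
~(~R | Q) = ~T = F
D | ~(~R | Q) = F | F = F
~(D | ~(~R | Q)) = ~F = T
Hence #2 is true.

#3: In symbols: (~D | ~Q) -> ~R

~D = ~F = T
~Q = ~F = T
~D | ~Q = T | T = T
~R = ~F = T
(~D | ~Q) -> ~R = T -> T = T
So #3 is true.

True statements: 3.

3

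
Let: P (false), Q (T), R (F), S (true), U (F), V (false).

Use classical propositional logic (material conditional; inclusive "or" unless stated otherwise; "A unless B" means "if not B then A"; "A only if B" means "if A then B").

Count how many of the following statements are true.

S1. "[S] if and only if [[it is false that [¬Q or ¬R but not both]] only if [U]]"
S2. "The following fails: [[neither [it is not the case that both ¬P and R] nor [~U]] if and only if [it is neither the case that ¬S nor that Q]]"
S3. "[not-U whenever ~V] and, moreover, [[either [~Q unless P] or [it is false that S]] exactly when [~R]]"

1

S1: Parsed as S iff (not (not Q xor not R) -> U)

not Q = not True = False
not R = not False = True
not Q xor not R = False xor True = True
not (not Q xor not R) = not True = False
not (not Q xor not R) -> U = False -> False = True
S iff (not (not Q xor not R) -> U) = True iff True = True
Hence S1 is true.

S2: Formalization: not (((not P nand R) nor not U) iff (not S nor Q))

not P = not False = True
not P nand R = True nand False = True
not U = not False = True
(not P nand R) nor not U = True nor True = False
not S = not True = False
not S nor Q = False nor True = False
((not P nand R) nor not U) iff (not S nor Q) = False iff False = True
not (((not P nand R) nor not U) iff (not S nor Q)) = not True = False
Hence S2 is false.

S3: Parsed as (not V -> not U) and (((not Q or P) or not S) iff not R)

not V = not False = True
not U = not False = True
not V -> not U = True -> True = True
not Q = not True = False
not Q or P = False or False = False
not S = not True = False
(not Q or P) or not S = False or False = False
not R = not False = True
((not Q or P) or not S) iff not R = False iff True = False
(not V -> not U) and (((not Q or P) or not S) iff not R) = True and False = False
So S3 is false.

Count: 1.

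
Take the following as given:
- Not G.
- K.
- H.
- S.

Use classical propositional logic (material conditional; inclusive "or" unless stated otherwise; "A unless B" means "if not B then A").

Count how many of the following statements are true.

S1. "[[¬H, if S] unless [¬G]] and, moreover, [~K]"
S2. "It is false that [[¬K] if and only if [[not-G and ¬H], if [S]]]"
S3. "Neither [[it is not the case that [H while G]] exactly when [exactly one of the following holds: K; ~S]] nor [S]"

S1: Parsed as ((S -> not H) or not G) and not K

not H = not True = False
S -> not H = True -> False = False
not G = not False = True
(S -> not H) or not G = False or True = True
not K = not True = False
((S -> not H) or not G) and not K = True and False = False
Hence S1 is false.

S2: This is not (not K iff (S -> (not G and not H))).

not K = not True = False
not G = not False = True
not H = not True = False
not G and not H = True and False = False
S -> (not G and not H) = True -> False = False
not K iff (S -> (not G and not H)) = False iff False = True
not (not K iff (S -> (not G and not H))) = not True = False
Hence S2 is false.

S3: Parsed as (not (H and G) iff (K xor not S)) nor S

H and G = True and False = False
not (H and G) = not False = True
not S = not True = False
K xor not S = True xor False = True
not (H and G) iff (K xor not S) = True iff True = True
(not (H and G) iff (K xor not S)) nor S = True nor True = False
Thus S3 is false.

Count: 0.

0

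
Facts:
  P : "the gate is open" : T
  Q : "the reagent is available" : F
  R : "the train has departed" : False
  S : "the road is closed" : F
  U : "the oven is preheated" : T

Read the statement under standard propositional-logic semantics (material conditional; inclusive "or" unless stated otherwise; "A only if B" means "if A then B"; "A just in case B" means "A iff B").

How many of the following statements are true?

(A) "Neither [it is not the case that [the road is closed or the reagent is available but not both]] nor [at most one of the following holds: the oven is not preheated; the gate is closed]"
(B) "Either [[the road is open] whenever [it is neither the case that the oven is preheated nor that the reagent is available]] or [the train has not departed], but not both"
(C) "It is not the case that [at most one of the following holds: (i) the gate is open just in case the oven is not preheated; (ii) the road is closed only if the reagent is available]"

0

(A): Parsed as not (S xor Q) nor (not U nand not P)

S xor Q = False xor False = False
not (S xor Q) = not False = True
not U = not True = False
not P = not True = False
not U nand not P = False nand False = True
not (S xor Q) nor (not U nand not P) = True nor True = False
Thus (A) is false.

(B): In symbols: ((U nor Q) -> not S) xor not R

U nor Q = True nor False = False
not S = not False = True
(U nor Q) -> not S = False -> True = True
not R = not False = True
((U nor Q) -> not S) xor not R = True xor True = False
Thus (B) is false.

(C): In symbols: not ((P iff not U) nand (S -> Q))

not U = not True = False
P iff not U = True iff False = False
S -> Q = False -> False = True
(P iff not U) nand (S -> Q) = False nand True = True
not ((P iff not U) nand (S -> Q)) = not True = False
Hence (C) is false.

True statements: 0 (none).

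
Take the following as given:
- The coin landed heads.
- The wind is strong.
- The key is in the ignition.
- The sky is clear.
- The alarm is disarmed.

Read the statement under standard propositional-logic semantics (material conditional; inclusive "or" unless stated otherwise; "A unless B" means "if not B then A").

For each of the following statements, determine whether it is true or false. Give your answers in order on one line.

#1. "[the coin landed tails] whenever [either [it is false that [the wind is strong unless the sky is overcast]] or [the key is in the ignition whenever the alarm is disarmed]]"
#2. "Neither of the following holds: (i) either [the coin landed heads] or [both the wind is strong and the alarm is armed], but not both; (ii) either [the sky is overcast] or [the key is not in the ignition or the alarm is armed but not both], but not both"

#1 F / #2 F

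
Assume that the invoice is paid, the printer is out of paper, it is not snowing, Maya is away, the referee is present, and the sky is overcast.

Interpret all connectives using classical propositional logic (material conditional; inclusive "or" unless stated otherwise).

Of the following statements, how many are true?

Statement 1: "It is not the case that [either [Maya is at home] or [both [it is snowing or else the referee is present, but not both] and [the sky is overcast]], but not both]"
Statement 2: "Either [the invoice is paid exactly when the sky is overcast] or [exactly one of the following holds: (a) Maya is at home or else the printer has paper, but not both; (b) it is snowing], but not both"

Let W = "Maya is at home" (F), M = "it is snowing" (F), L = "the referee is present" (T), G = "the sky is overcast" (T), R = "the invoice is paid" (T), N = "the printer has paper" (F).

Statement 1: Formalization: ~(W xor ((M xor L) & G))

M xor L = F xor T = T
(M xor L) & G = T & T = T
W xor ((M xor L) & G) = F xor T = T
~(W xor ((M xor L) & G)) = ~T = F
Hence Statement 1 is false.

Statement 2: Parsed as (R <-> G) xor ((W xor N) xor M)

R <-> G = T <-> T = T
W xor N = F xor F = F
(W xor N) xor M = F xor F = F
(R <-> G) xor ((W xor N) xor M) = T xor F = T
Hence Statement 2 is true.

1 of the 2 statements is true (Statement 2).

1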